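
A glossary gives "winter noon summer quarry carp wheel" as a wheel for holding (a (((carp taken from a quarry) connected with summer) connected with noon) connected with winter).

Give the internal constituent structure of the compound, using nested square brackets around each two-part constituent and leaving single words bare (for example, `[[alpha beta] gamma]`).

Whole compound: head "wheel", modifier "winter noon summer quarry carp".
"winter noon summer quarry carp" → head "carp" (specifically "noon summer quarry carp"), modifier "winter".
"noon summer quarry carp" → head "carp" (specifically "summer quarry carp"), modifier "noon".
"summer quarry carp" → head "carp" (specifically "quarry carp"), modifier "summer".
"quarry carp" → head "carp", modifier "quarry".
Assembled: [[winter [noon [summer [quarry carp]]]] wheel].

[[winter [noon [summer [quarry carp]]]] wheel]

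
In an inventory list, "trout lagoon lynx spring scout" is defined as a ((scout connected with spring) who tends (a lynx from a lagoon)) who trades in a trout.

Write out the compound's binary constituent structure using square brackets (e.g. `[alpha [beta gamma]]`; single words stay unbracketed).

Whole compound: head "scout" (specifically "lagoon lynx spring scout"), modifier "trout".
"lagoon lynx spring scout" → head "scout" (specifically "spring scout"), modifier "lagoon lynx".
"lagoon lynx" → head "lynx", modifier "lagoon".
"spring scout" → head "scout", modifier "spring".
Putting it together: [trout [[lagoon lynx] [spring scout]]].

[trout [[lagoon lynx] [spring scout]]]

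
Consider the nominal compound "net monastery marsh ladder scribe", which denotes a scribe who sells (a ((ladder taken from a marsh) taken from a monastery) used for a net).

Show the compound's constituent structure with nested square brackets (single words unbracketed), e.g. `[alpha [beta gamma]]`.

At the top level: head "scribe"; modifier "net monastery marsh ladder".
Inside "net monastery marsh ladder": head "ladder" (specifically "monastery marsh ladder"), modifier "net".
Inside "monastery marsh ladder": head "ladder" (specifically "marsh ladder"), modifier "monastery".
Inside "marsh ladder": head "ladder", modifier "marsh".
Assembled: [[net [monastery [marsh ladder]]] scribe].

[[net [monastery [marsh ladder]]] scribe]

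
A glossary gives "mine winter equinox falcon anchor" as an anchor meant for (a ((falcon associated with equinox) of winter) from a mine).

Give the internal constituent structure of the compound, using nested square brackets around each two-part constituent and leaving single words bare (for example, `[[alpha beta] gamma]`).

The outermost head in the paraphrase is "anchor", modified by "mine winter equinox falcon".
Within "mine winter equinox falcon", the head is "falcon" (specifically "winter equinox falcon") and the modifier is "mine".
Within "winter equinox falcon", the head is "falcon" (specifically "equinox falcon") and the modifier is "winter".
Within "equinox falcon", the head is "falcon" and the modifier is "equinox".
Putting it together: [[mine [winter [equinox falcon]]] anchor].

[[mine [winter [equinox falcon]]] anchor]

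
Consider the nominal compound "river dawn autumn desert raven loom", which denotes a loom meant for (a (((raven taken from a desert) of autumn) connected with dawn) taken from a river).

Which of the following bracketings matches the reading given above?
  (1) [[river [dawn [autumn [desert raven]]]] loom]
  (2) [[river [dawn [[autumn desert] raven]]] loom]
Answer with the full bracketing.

[[river [dawn [autumn [desert raven]]]] loom]

The paraphrase's head is the "loom" part ("loom"); its modifier is "river dawn autumn desert raven".
That top-level split, carried through the inner groups, gives [[river [dawn [autumn [desert raven]]]] loom].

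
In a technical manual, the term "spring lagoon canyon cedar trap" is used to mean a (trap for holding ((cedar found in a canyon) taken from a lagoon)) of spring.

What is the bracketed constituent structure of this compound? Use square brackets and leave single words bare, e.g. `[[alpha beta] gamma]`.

Whole compound: head "trap" (specifically "lagoon canyon cedar trap"), modifier "spring".
Inside "lagoon canyon cedar trap": head "trap", modifier "lagoon canyon cedar".
Inside "lagoon canyon cedar": head "cedar" (specifically "canyon cedar"), modifier "lagoon".
Inside "canyon cedar": head "cedar", modifier "canyon".
So the structure is [spring [[lagoon [canyon cedar]] trap]].

[spring [[lagoon [canyon cedar]] trap]]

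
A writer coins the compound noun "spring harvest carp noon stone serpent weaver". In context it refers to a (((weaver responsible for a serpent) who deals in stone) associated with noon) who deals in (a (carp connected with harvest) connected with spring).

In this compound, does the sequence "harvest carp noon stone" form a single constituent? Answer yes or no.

The top-level split is [spring harvest carp] [noon stone serpent weaver]; the full structure is [[spring [harvest carp]] [noon [stone [serpent weaver]]]].
"harvest carp noon stone" straddles a constituent boundary, so it is not a single unit.

no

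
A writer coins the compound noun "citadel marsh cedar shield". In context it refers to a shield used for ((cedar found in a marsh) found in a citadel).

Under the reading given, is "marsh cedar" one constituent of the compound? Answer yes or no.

yes

The paraphrase groups the words so that "marsh cedar" is one unit: it corresponds to a single parenthesized sub-phrase.
The full structure is [[citadel [marsh cedar]] shield], in which [marsh cedar] is a constituent.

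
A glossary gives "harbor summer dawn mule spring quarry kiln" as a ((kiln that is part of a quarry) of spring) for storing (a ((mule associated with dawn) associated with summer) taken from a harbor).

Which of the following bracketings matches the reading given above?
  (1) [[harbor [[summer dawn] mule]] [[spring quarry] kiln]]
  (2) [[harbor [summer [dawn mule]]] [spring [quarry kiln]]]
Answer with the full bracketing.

[[harbor [summer [dawn mule]]] [spring [quarry kiln]]]

The paraphrase's head is the "kiln" part ("spring quarry kiln"); its modifier is "harbor summer dawn mule".
That top-level split, carried through the inner groups, gives [[harbor [summer [dawn mule]]] [spring [quarry kiln]]].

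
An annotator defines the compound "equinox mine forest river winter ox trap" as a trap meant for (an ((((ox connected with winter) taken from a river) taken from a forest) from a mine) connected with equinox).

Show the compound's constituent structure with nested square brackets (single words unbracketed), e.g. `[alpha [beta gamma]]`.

At the top level: head "trap"; modifier "equinox mine forest river winter ox".
Inside "equinox mine forest river winter ox": head "ox" (specifically "mine forest river winter ox"), modifier "equinox".
Inside "mine forest river winter ox": head "ox" (specifically "forest river winter ox"), modifier "mine".
Inside "forest river winter ox": head "ox" (specifically "river winter ox"), modifier "forest".
Inside "river winter ox": head "ox" (specifically "winter ox"), modifier "river".
Inside "winter ox": head "ox", modifier "winter".
Assembled: [[equinox [mine [forest [river [winter ox]]]]] trap].

[[equinox [mine [forest [river [winter ox]]]]] trap]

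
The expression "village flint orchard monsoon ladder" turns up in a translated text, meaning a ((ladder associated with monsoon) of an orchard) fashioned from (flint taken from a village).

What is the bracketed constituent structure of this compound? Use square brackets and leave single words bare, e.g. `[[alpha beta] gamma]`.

Whole compound: head "ladder" (specifically "orchard monsoon ladder"), modifier "village flint".
Within "village flint", the head is "flint" and the modifier is "village".
Within "orchard monsoon ladder", the head is "ladder" (specifically "monsoon ladder") and the modifier is "orchard".
Within "monsoon ladder", the head is "ladder" and the modifier is "monsoon".
Putting it together: [[village flint] [orchard [monsoon ladder]]].

[[village flint] [orchard [monsoon ladder]]]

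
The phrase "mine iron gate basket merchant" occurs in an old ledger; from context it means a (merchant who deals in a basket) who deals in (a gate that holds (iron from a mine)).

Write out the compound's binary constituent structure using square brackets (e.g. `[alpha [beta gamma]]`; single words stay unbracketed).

At the top level: head "merchant" (specifically "basket merchant"); modifier "mine iron gate".
Within "mine iron gate", the head is "gate" and the modifier is "mine iron".
Within "mine iron", the head is "iron" and the modifier is "mine".
Within "basket merchant", the head is "merchant" and the modifier is "basket".
So the structure is [[[mine iron] gate] [basket merchant]].

[[[mine iron] gate] [basket merchant]]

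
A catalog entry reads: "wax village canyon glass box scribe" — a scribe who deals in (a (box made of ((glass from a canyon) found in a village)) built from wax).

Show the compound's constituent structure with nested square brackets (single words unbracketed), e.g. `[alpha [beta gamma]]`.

Overall it is a kind of scribe; the modifier is "wax village canyon glass box".
Inside "wax village canyon glass box": head "box" (specifically "village canyon glass box"), modifier "wax".
Inside "village canyon glass box": head "box", modifier "village canyon glass".
Inside "village canyon glass": head "glass" (specifically "canyon glass"), modifier "village".
Inside "canyon glass": head "glass", modifier "canyon".
Putting it together: [[wax [[village [canyon glass]] box]] scribe].

[[wax [[village [canyon glass]] box]] scribe]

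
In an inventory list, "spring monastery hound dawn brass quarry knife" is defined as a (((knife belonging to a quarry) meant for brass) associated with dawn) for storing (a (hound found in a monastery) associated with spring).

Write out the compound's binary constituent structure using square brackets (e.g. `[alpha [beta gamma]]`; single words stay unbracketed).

Overall it is a kind of knife (specifically "dawn brass quarry knife"); the modifier is "spring monastery hound".
Inside "spring monastery hound": head "hound" (specifically "monastery hound"), modifier "spring".
Inside "monastery hound": head "hound", modifier "monastery".
Inside "dawn brass quarry knife": head "knife" (specifically "brass quarry knife"), modifier "dawn".
Inside "brass quarry knife": head "knife" (specifically "quarry knife"), modifier "brass".
Inside "quarry knife": head "knife", modifier "quarry".
So the structure is [[spring [monastery hound]] [dawn [brass [quarry knife]]]].

[[spring [monastery hound]] [dawn [brass [quarry knife]]]]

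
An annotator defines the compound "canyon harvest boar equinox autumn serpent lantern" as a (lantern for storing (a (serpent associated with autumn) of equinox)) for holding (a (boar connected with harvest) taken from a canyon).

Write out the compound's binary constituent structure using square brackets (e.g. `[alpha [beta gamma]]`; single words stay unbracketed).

The outermost head in the paraphrase is "lantern" (specifically "equinox autumn serpent lantern"), modified by "canyon harvest boar".
Within "canyon harvest boar", the head is "boar" (specifically "harvest boar") and the modifier is "canyon".
Within "harvest boar", the head is "boar" and the modifier is "harvest".
Within "equinox autumn serpent lantern", the head is "lantern" and the modifier is "equinox autumn serpent".
Within "equinox autumn serpent", the head is "serpent" (specifically "autumn serpent") and the modifier is "equinox".
Within "autumn serpent", the head is "serpent" and the modifier is "autumn".
So the structure is [[canyon [harvest boar]] [[equinox [autumn serpent]] lantern]].

[[canyon [harvest boar]] [[equinox [autumn serpent]] lantern]]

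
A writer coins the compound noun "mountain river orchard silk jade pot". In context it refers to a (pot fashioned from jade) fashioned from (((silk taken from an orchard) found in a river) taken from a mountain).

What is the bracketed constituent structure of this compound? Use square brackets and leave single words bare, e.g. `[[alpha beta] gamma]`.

[[mountain [river [orchard silk]]] [jade pot]]

At the top level: head "pot" (specifically "jade pot"); modifier "mountain river orchard silk".
"mountain river orchard silk" → head "silk" (specifically "river orchard silk"), modifier "mountain".
"river orchard silk" → head "silk" (specifically "orchard silk"), modifier "river".
"orchard silk" → head "silk", modifier "orchard".
"jade pot" → head "pot", modifier "jade".
Putting it together: [[mountain [river [orchard silk]]] [jade pot]].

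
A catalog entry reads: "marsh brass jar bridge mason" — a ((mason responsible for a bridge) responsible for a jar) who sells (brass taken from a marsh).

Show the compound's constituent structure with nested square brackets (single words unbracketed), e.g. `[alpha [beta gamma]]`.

[[marsh brass] [jar [bridge mason]]]

Overall it is a kind of mason (specifically "jar bridge mason"); the modifier is "marsh brass".
Within "marsh brass", the head is "brass" and the modifier is "marsh".
Within "jar bridge mason", the head is "mason" (specifically "bridge mason") and the modifier is "jar".
Within "bridge mason", the head is "mason" and the modifier is "bridge".
Assembled: [[marsh brass] [jar [bridge mason]]].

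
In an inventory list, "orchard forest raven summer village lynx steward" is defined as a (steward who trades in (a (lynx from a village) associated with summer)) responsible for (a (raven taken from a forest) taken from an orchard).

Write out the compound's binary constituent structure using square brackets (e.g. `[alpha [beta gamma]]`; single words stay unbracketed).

At the top level: head "steward" (specifically "summer village lynx steward"); modifier "orchard forest raven".
Within "orchard forest raven", the head is "raven" (specifically "forest raven") and the modifier is "orchard".
Within "forest raven", the head is "raven" and the modifier is "forest".
Within "summer village lynx steward", the head is "steward" and the modifier is "summer village lynx".
Within "summer village lynx", the head is "lynx" (specifically "village lynx") and the modifier is "summer".
Within "village lynx", the head is "lynx" and the modifier is "village".
So the structure is [[orchard [forest raven]] [[summer [village lynx]] steward]].

[[orchard [forest raven]] [[summer [village lynx]] steward]]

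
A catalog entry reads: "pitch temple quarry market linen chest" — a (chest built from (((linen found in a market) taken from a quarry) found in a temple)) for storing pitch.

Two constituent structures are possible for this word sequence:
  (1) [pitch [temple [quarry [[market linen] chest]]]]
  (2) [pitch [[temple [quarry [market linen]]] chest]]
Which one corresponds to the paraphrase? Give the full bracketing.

The paraphrase's head is the "chest" part ("temple quarry market linen chest"); its modifier is "pitch".
That top-level split, carried through the inner groups, gives [pitch [[temple [quarry [market linen]]] chest]].

[pitch [[temple [quarry [market linen]]] chest]]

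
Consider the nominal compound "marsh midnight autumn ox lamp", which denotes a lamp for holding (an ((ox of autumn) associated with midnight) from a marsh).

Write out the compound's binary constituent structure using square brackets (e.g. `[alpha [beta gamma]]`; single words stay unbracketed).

Whole compound: head "lamp", modifier "marsh midnight autumn ox".
"marsh midnight autumn ox" → head "ox" (specifically "midnight autumn ox"), modifier "marsh".
"midnight autumn ox" → head "ox" (specifically "autumn ox"), modifier "midnight".
"autumn ox" → head "ox", modifier "autumn".
Putting it together: [[marsh [midnight [autumn ox]]] lamp].

[[marsh [midnight [autumn ox]]] lamp]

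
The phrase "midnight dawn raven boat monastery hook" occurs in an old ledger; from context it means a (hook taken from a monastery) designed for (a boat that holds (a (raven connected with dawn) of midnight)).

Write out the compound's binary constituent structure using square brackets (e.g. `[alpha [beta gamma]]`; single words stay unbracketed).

[[[midnight [dawn raven]] boat] [monastery hook]]

The outermost head in the paraphrase is "hook" (specifically "monastery hook"), modified by "midnight dawn raven boat".
"midnight dawn raven boat" → head "boat", modifier "midnight dawn raven".
"midnight dawn raven" → head "raven" (specifically "dawn raven"), modifier "midnight".
"dawn raven" → head "raven", modifier "dawn".
"monastery hook" → head "hook", modifier "monastery".
Putting it together: [[[midnight [dawn raven]] boat] [monastery hook]].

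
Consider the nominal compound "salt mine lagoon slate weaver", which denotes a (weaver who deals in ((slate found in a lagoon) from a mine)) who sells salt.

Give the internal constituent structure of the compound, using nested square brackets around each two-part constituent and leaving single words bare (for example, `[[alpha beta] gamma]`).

Overall it is a kind of weaver (specifically "mine lagoon slate weaver"); the modifier is "salt".
Inside "mine lagoon slate weaver": head "weaver", modifier "mine lagoon slate".
Inside "mine lagoon slate": head "slate" (specifically "lagoon slate"), modifier "mine".
Inside "lagoon slate": head "slate", modifier "lagoon".
So the structure is [salt [[mine [lagoon slate]] weaver]].

[salt [[mine [lagoon slate]] weaver]]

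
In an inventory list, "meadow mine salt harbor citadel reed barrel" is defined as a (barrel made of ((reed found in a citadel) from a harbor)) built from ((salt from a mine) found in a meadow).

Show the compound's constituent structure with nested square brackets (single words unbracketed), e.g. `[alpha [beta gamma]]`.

Whole compound: head "barrel" (specifically "harbor citadel reed barrel"), modifier "meadow mine salt".
Inside "meadow mine salt": head "salt" (specifically "mine salt"), modifier "meadow".
Inside "mine salt": head "salt", modifier "mine".
Inside "harbor citadel reed barrel": head "barrel", modifier "harbor citadel reed".
Inside "harbor citadel reed": head "reed" (specifically "citadel reed"), modifier "harbor".
Inside "citadel reed": head "reed", modifier "citadel".
Assembled: [[meadow [mine salt]] [[harbor [citadel reed]] barrel]].

[[meadow [mine salt]] [[harbor [citadel reed]] barrel]]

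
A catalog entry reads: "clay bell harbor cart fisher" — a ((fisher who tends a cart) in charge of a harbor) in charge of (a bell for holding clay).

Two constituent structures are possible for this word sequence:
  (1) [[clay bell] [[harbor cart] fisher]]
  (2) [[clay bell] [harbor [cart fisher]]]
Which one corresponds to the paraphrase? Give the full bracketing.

[[clay bell] [harbor [cart fisher]]]

The paraphrase's head is the "fisher" part ("harbor cart fisher"); its modifier is "clay bell".
That top-level split, carried through the inner groups, gives [[clay bell] [harbor [cart fisher]]].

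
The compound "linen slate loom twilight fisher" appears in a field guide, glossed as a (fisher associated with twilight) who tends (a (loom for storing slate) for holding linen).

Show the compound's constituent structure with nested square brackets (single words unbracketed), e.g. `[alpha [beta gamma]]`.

[[linen [slate loom]] [twilight fisher]]

The outermost head in the paraphrase is "fisher" (specifically "twilight fisher"), modified by "linen slate loom".
Within "linen slate loom", the head is "loom" (specifically "slate loom") and the modifier is "linen".
Within "slate loom", the head is "loom" and the modifier is "slate".
Within "twilight fisher", the head is "fisher" and the modifier is "twilight".
So the structure is [[linen [slate loom]] [twilight fisher]].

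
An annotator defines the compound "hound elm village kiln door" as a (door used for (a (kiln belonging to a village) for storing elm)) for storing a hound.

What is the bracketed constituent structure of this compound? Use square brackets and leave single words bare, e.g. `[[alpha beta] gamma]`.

[hound [[elm [village kiln]] door]]

The outermost head in the paraphrase is "door" (specifically "elm village kiln door"), modified by "hound".
Within "elm village kiln door", the head is "door" and the modifier is "elm village kiln".
Within "elm village kiln", the head is "kiln" (specifically "village kiln") and the modifier is "elm".
Within "village kiln", the head is "kiln" and the modifier is "village".
Assembled: [hound [[elm [village kiln]] door]].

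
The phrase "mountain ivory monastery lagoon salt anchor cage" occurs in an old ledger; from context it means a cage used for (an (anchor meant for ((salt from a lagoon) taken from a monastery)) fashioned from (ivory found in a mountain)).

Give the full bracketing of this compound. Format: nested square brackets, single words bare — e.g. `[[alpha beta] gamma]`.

[[[mountain ivory] [[monastery [lagoon salt]] anchor]] cage]

Whole compound: head "cage", modifier "mountain ivory monastery lagoon salt anchor".
"mountain ivory monastery lagoon salt anchor" → head "anchor" (specifically "monastery lagoon salt anchor"), modifier "mountain ivory".
"mountain ivory" → head "ivory", modifier "mountain".
"monastery lagoon salt anchor" → head "anchor", modifier "monastery lagoon salt".
"monastery lagoon salt" → head "salt" (specifically "lagoon salt"), modifier "monastery".
"lagoon salt" → head "salt", modifier "lagoon".
Assembled: [[[mountain ivory] [[monastery [lagoon salt]] anchor]] cage].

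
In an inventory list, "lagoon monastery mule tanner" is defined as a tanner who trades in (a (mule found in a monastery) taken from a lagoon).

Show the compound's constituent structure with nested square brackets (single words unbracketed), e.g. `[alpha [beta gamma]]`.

The outermost head in the paraphrase is "tanner", modified by "lagoon monastery mule".
Inside "lagoon monastery mule": head "mule" (specifically "monastery mule"), modifier "lagoon".
Inside "monastery mule": head "mule", modifier "monastery".
Assembled: [[lagoon [monastery mule]] tanner].

[[lagoon [monastery mule]] tanner]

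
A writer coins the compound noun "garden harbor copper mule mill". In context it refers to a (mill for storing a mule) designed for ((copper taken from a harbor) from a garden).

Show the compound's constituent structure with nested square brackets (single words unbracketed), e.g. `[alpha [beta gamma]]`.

[[garden [harbor copper]] [mule mill]]

Whole compound: head "mill" (specifically "mule mill"), modifier "garden harbor copper".
Inside "garden harbor copper": head "copper" (specifically "harbor copper"), modifier "garden".
Inside "harbor copper": head "copper", modifier "harbor".
Inside "mule mill": head "mill", modifier "mule".
So the structure is [[garden [harbor copper]] [mule mill]].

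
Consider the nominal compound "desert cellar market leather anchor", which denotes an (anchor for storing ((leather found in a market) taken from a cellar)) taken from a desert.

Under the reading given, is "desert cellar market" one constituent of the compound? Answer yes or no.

no

The top-level split is [desert] [cellar market leather anchor]; the full structure is [desert [[cellar [market leather]] anchor]].
"desert cellar market" straddles a constituent boundary, so it is not a single unit.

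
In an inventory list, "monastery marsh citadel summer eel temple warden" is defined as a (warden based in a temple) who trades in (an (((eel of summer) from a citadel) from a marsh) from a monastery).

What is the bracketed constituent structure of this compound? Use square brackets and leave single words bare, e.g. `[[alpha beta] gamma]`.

[[monastery [marsh [citadel [summer eel]]]] [temple warden]]

Overall it is a kind of warden (specifically "temple warden"); the modifier is "monastery marsh citadel summer eel".
Within "monastery marsh citadel summer eel", the head is "eel" (specifically "marsh citadel summer eel") and the modifier is "monastery".
Within "marsh citadel summer eel", the head is "eel" (specifically "citadel summer eel") and the modifier is "marsh".
Within "citadel summer eel", the head is "eel" (specifically "summer eel") and the modifier is "citadel".
Within "summer eel", the head is "eel" and the modifier is "summer".
Within "temple warden", the head is "warden" and the modifier is "temple".
Putting it together: [[monastery [marsh [citadel [summer eel]]]] [temple warden]].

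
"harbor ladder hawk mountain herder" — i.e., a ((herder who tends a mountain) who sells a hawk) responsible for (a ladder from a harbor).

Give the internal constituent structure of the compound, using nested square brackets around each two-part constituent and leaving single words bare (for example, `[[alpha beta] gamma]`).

At the top level: head "herder" (specifically "hawk mountain herder"); modifier "harbor ladder".
Inside "harbor ladder": head "ladder", modifier "harbor".
Inside "hawk mountain herder": head "herder" (specifically "mountain herder"), modifier "hawk".
Inside "mountain herder": head "herder", modifier "mountain".
So the structure is [[harbor ladder] [hawk [mountain herder]]].

[[harbor ladder] [hawk [mountain herder]]]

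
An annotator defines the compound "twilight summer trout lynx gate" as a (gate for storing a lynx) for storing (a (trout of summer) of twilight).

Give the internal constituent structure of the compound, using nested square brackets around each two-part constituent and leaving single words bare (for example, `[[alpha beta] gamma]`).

[[twilight [summer trout]] [lynx gate]]

Overall it is a kind of gate (specifically "lynx gate"); the modifier is "twilight summer trout".
"twilight summer trout" → head "trout" (specifically "summer trout"), modifier "twilight".
"summer trout" → head "trout", modifier "summer".
"lynx gate" → head "gate", modifier "lynx".
Assembled: [[twilight [summer trout]] [lynx gate]].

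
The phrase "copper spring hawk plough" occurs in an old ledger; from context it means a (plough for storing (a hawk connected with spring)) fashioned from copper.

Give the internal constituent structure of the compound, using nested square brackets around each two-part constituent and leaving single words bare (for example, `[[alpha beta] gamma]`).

The outermost head in the paraphrase is "plough" (specifically "spring hawk plough"), modified by "copper".
"spring hawk plough" → head "plough", modifier "spring hawk".
"spring hawk" → head "hawk", modifier "spring".
Assembled: [copper [[spring hawk] plough]].

[copper [[spring hawk] plough]]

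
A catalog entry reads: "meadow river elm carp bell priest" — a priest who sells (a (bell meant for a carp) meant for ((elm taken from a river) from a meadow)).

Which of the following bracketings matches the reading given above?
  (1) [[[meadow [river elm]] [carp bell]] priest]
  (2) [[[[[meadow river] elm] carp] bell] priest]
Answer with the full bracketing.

The paraphrase's head is the "priest" part ("priest"); its modifier is "meadow river elm carp bell".
That top-level split, carried through the inner groups, gives [[[meadow [river elm]] [carp bell]] priest].

[[[meadow [river elm]] [carp bell]] priest]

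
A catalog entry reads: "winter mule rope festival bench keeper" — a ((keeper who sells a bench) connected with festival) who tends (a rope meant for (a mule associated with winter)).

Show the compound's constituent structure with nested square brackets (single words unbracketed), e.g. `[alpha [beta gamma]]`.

[[[winter mule] rope] [festival [bench keeper]]]

At the top level: head "keeper" (specifically "festival bench keeper"); modifier "winter mule rope".
Inside "winter mule rope": head "rope", modifier "winter mule".
Inside "winter mule": head "mule", modifier "winter".
Inside "festival bench keeper": head "keeper" (specifically "bench keeper"), modifier "festival".
Inside "bench keeper": head "keeper", modifier "bench".
Assembled: [[[winter mule] rope] [festival [bench keeper]]].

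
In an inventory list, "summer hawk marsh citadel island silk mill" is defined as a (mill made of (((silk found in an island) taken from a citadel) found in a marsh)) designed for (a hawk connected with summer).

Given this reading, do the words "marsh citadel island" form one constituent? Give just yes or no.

no

The top-level split is [summer hawk] [marsh citadel island silk mill]; the full structure is [[summer hawk] [[marsh [citadel [island silk]]] mill]].
"marsh citadel island" straddles a constituent boundary, so it is not a single unit.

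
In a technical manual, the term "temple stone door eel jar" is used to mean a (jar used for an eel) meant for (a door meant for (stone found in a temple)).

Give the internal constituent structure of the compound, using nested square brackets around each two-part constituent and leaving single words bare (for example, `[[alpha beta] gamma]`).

Whole compound: head "jar" (specifically "eel jar"), modifier "temple stone door".
"temple stone door" → head "door", modifier "temple stone".
"temple stone" → head "stone", modifier "temple".
"eel jar" → head "jar", modifier "eel".
Assembled: [[[temple stone] door] [eel jar]].

[[[temple stone] door] [eel jar]]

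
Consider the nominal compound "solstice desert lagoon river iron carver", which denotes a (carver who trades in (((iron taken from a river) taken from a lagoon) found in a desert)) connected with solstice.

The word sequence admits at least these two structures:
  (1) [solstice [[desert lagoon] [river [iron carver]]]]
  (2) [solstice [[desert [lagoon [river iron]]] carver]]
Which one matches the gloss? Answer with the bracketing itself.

[solstice [[desert [lagoon [river iron]]] carver]]

The paraphrase's head is the "carver" part ("desert lagoon river iron carver"); its modifier is "solstice".
That top-level split, carried through the inner groups, gives [solstice [[desert [lagoon [river iron]]] carver]].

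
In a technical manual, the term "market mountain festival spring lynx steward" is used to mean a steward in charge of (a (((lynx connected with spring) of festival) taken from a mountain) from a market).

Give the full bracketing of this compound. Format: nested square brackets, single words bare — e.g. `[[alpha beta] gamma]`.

[[market [mountain [festival [spring lynx]]]] steward]

Overall it is a kind of steward; the modifier is "market mountain festival spring lynx".
Inside "market mountain festival spring lynx": head "lynx" (specifically "mountain festival spring lynx"), modifier "market".
Inside "mountain festival spring lynx": head "lynx" (specifically "festival spring lynx"), modifier "mountain".
Inside "festival spring lynx": head "lynx" (specifically "spring lynx"), modifier "festival".
Inside "spring lynx": head "lynx", modifier "spring".
Putting it together: [[market [mountain [festival [spring lynx]]]] steward].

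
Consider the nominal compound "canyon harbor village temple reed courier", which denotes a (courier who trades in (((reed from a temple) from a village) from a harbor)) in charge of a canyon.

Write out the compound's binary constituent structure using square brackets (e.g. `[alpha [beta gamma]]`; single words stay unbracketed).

[canyon [[harbor [village [temple reed]]] courier]]

At the top level: head "courier" (specifically "harbor village temple reed courier"); modifier "canyon".
Within "harbor village temple reed courier", the head is "courier" and the modifier is "harbor village temple reed".
Within "harbor village temple reed", the head is "reed" (specifically "village temple reed") and the modifier is "harbor".
Within "village temple reed", the head is "reed" (specifically "temple reed") and the modifier is "village".
Within "temple reed", the head is "reed" and the modifier is "temple".
Assembled: [canyon [[harbor [village [temple reed]]] courier]].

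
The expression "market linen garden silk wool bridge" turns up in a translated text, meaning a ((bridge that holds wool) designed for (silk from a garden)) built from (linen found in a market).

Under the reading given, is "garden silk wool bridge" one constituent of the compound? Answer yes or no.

The paraphrase groups the words so that "garden silk wool bridge" is one unit: it corresponds to a single parenthesized sub-phrase.
The full structure is [[market linen] [[garden silk] [wool bridge]]], in which [garden silk wool bridge] is a constituent.

yes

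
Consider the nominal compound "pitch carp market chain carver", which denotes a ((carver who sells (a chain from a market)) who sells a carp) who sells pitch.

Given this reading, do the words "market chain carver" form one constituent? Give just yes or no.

yes

The paraphrase groups the words so that "market chain carver" is one unit: it corresponds to a single parenthesized sub-phrase.
The full structure is [pitch [carp [[market chain] carver]]], in which [market chain carver] is a constituent.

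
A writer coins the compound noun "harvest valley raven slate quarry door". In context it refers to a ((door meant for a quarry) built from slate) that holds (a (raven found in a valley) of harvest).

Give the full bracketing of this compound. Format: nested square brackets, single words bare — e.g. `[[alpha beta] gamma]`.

Whole compound: head "door" (specifically "slate quarry door"), modifier "harvest valley raven".
"harvest valley raven" → head "raven" (specifically "valley raven"), modifier "harvest".
"valley raven" → head "raven", modifier "valley".
"slate quarry door" → head "door" (specifically "quarry door"), modifier "slate".
"quarry door" → head "door", modifier "quarry".
So the structure is [[harvest [valley raven]] [slate [quarry door]]].

[[harvest [valley raven]] [slate [quarry door]]]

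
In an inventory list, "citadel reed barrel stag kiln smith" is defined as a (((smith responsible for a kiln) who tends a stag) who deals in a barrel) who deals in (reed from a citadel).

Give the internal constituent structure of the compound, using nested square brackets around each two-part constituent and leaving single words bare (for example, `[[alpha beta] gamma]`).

[[citadel reed] [barrel [stag [kiln smith]]]]

At the top level: head "smith" (specifically "barrel stag kiln smith"); modifier "citadel reed".
"citadel reed" → head "reed", modifier "citadel".
"barrel stag kiln smith" → head "smith" (specifically "stag kiln smith"), modifier "barrel".
"stag kiln smith" → head "smith" (specifically "kiln smith"), modifier "stag".
"kiln smith" → head "smith", modifier "kiln".
Putting it together: [[citadel reed] [barrel [stag [kiln smith]]]].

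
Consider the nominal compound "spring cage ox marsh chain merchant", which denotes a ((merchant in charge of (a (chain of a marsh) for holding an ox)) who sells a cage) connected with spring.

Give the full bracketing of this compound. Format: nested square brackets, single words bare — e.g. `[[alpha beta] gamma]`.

Whole compound: head "merchant" (specifically "cage ox marsh chain merchant"), modifier "spring".
Inside "cage ox marsh chain merchant": head "merchant" (specifically "ox marsh chain merchant"), modifier "cage".
Inside "ox marsh chain merchant": head "merchant", modifier "ox marsh chain".
Inside "ox marsh chain": head "chain" (specifically "marsh chain"), modifier "ox".
Inside "marsh chain": head "chain", modifier "marsh".
Putting it together: [spring [cage [[ox [marsh chain]] merchant]]].

[spring [cage [[ox [marsh chain]] merchant]]]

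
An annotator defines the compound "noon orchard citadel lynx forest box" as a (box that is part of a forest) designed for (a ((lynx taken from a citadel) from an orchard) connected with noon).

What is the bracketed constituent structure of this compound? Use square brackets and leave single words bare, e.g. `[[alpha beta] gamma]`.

The outermost head in the paraphrase is "box" (specifically "forest box"), modified by "noon orchard citadel lynx".
Within "noon orchard citadel lynx", the head is "lynx" (specifically "orchard citadel lynx") and the modifier is "noon".
Within "orchard citadel lynx", the head is "lynx" (specifically "citadel lynx") and the modifier is "orchard".
Within "citadel lynx", the head is "lynx" and the modifier is "citadel".
Within "forest box", the head is "box" and the modifier is "forest".
Assembled: [[noon [orchard [citadel lynx]]] [forest box]].

[[noon [orchard [citadel lynx]]] [forest box]]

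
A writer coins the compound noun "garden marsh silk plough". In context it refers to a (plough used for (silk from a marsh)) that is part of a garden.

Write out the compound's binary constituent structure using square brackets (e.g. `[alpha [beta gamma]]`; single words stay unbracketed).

At the top level: head "plough" (specifically "marsh silk plough"); modifier "garden".
"marsh silk plough" → head "plough", modifier "marsh silk".
"marsh silk" → head "silk", modifier "marsh".
Assembled: [garden [[marsh silk] plough]].

[garden [[marsh silk] plough]]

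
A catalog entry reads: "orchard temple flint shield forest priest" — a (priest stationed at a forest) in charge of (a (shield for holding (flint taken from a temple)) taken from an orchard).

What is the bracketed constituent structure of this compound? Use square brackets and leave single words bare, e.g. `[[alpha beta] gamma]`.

The outermost head in the paraphrase is "priest" (specifically "forest priest"), modified by "orchard temple flint shield".
"orchard temple flint shield" → head "shield" (specifically "temple flint shield"), modifier "orchard".
"temple flint shield" → head "shield", modifier "temple flint".
"temple flint" → head "flint", modifier "temple".
"forest priest" → head "priest", modifier "forest".
Putting it together: [[orchard [[temple flint] shield]] [forest priest]].

[[orchard [[temple flint] shield]] [forest priest]]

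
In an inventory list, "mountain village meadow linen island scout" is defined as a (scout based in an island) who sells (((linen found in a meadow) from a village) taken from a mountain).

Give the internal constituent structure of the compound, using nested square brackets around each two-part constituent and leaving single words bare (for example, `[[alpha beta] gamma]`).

Whole compound: head "scout" (specifically "island scout"), modifier "mountain village meadow linen".
"mountain village meadow linen" → head "linen" (specifically "village meadow linen"), modifier "mountain".
"village meadow linen" → head "linen" (specifically "meadow linen"), modifier "village".
"meadow linen" → head "linen", modifier "meadow".
"island scout" → head "scout", modifier "island".
So the structure is [[mountain [village [meadow linen]]] [island scout]].

[[mountain [village [meadow linen]]] [island scout]]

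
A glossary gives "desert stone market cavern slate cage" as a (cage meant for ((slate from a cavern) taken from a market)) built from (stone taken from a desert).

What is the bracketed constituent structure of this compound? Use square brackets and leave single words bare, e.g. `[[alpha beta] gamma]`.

[[desert stone] [[market [cavern slate]] cage]]

Overall it is a kind of cage (specifically "market cavern slate cage"); the modifier is "desert stone".
"desert stone" → head "stone", modifier "desert".
"market cavern slate cage" → head "cage", modifier "market cavern slate".
"market cavern slate" → head "slate" (specifically "cavern slate"), modifier "market".
"cavern slate" → head "slate", modifier "cavern".
Assembled: [[desert stone] [[market [cavern slate]] cage]].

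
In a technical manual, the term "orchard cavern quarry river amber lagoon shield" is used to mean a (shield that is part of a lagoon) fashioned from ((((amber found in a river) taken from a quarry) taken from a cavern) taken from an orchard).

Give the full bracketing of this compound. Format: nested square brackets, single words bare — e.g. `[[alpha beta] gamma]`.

[[orchard [cavern [quarry [river amber]]]] [lagoon shield]]

At the top level: head "shield" (specifically "lagoon shield"); modifier "orchard cavern quarry river amber".
Within "orchard cavern quarry river amber", the head is "amber" (specifically "cavern quarry river amber") and the modifier is "orchard".
Within "cavern quarry river amber", the head is "amber" (specifically "quarry river amber") and the modifier is "cavern".
Within "quarry river amber", the head is "amber" (specifically "river amber") and the modifier is "quarry".
Within "river amber", the head is "amber" and the modifier is "river".
Within "lagoon shield", the head is "shield" and the modifier is "lagoon".
Assembled: [[orchard [cavern [quarry [river amber]]]] [lagoon shield]].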